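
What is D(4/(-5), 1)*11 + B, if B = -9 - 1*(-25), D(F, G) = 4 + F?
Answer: 256/5 ≈ 51.200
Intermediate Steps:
B = 16 (B = -9 + 25 = 16)
D(4/(-5), 1)*11 + B = (4 + 4/(-5))*11 + 16 = (4 + 4*(-⅕))*11 + 16 = (4 - ⅘)*11 + 16 = (16/5)*11 + 16 = 176/5 + 16 = 256/5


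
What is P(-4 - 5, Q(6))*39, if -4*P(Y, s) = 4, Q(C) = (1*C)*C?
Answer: -39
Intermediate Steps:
Q(C) = C² (Q(C) = C*C = C²)
P(Y, s) = -1 (P(Y, s) = -¼*4 = -1)
P(-4 - 5, Q(6))*39 = -1*39 = -39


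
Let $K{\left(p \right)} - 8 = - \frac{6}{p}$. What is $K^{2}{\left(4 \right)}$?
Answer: $\frac{169}{4} \approx 42.25$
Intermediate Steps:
$K{\left(p \right)} = 8 - \frac{6}{p}$
$K^{2}{\left(4 \right)} = \left(8 - \frac{6}{4}\right)^{2} = \left(8 - \frac{3}{2}\right)^{2} = \left(\frac{13}{2}\right)^{2} = \frac{169}{4}$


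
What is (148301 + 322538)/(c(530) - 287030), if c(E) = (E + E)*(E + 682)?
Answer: 24781/52510 ≈ 0.47193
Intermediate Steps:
c(E) = 2*E*(682 + E) (c(E) = (2*E)*(682 + E) = 2*E*(682 + E))
(148301 + 322538)/(c(530) - 287030) = (148301 + 322538)/(2*530*(682 + 530) - 287030) = 470839/(2*530*1212 - 287030) = 470839/(1284720 - 287030) = 470839/997690 = 470839*(1/997690) = 24781/52510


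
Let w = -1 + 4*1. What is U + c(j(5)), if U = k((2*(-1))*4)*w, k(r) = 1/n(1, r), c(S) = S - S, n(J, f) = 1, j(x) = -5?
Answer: 3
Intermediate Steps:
w = 3 (w = -1 + 4 = 3)
c(S) = 0
k(r) = 1 (k(r) = 1/1 = 1)
U = 3 (U = 1*3 = 3)
U + c(j(5)) = 3 + 0 = 3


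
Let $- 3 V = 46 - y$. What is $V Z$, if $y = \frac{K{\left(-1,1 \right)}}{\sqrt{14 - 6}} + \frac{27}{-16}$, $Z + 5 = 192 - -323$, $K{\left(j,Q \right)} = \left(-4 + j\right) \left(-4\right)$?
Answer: $- \frac{64855}{8} + 850 \sqrt{2} \approx -6904.8$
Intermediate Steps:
$K{\left(j,Q \right)} = 16 - 4 j$
$Z = 510$ ($Z = -5 + \left(192 - -323\right) = -5 + \left(192 + 323\right) = -5 + 515 = 510$)
$y = - \frac{27}{16} + 5 \sqrt{2}$ ($y = \frac{16 - -4}{\sqrt{14 - 6}} + \frac{27}{-16} = \frac{16 + 4}{\sqrt{8}} + 27 \left(- \frac{1}{16}\right) = \frac{20}{2 \sqrt{2}} - \frac{27}{16} = 20 \frac{\sqrt{2}}{4} - \frac{27}{16} = 5 \sqrt{2} - \frac{27}{16} = - \frac{27}{16} + 5 \sqrt{2} \approx 5.3836$)
$V = - \frac{763}{48} + \frac{5 \sqrt{2}}{3}$ ($V = - \frac{46 - \left(- \frac{27}{16} + 5 \sqrt{2}\right)}{3} = - \frac{46 + \left(\frac{27}{16} - 5 \sqrt{2}\right)}{3} = - \frac{\frac{763}{16} - 5 \sqrt{2}}{3} = - \frac{763}{48} + \frac{5 \sqrt{2}}{3} \approx -13.539$)
$V Z = \left(- \frac{763}{48} + \frac{5 \sqrt{2}}{3}\right) 510 = - \frac{64855}{8} + 850 \sqrt{2}$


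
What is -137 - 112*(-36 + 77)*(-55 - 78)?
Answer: 610599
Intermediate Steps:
-137 - 112*(-36 + 77)*(-55 - 78) = -137 - 4592*(-133) = -137 - 112*(-5453) = -137 + 610736 = 610599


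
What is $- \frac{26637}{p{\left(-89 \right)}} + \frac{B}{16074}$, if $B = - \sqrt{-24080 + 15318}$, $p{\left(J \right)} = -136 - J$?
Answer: $\frac{26637}{47} - \frac{i \sqrt{8762}}{16074} \approx 566.75 - 0.0058234 i$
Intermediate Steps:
$B = - i \sqrt{8762}$ ($B = - \sqrt{-8762} = - i \sqrt{8762} \approx - 93.606 i$)
$- \frac{26637}{p{\left(-89 \right)}} + \frac{B}{16074} = - \frac{26637}{-136 - -89} + \frac{\left(-1\right) i \sqrt{8762}}{16074} = - \frac{26637}{-136 + 89} + - i \sqrt{8762} \cdot \frac{1}{16074} = - \frac{26637}{-47} - \frac{i \sqrt{8762}}{16074} = \left(-26637\right) \left(- \frac{1}{47}\right) - \frac{i \sqrt{8762}}{16074} = \frac{26637}{47} - \frac{i \sqrt{8762}}{16074}$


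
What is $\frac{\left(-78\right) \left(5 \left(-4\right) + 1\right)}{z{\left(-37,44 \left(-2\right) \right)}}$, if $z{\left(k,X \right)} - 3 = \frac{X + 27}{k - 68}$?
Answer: $\frac{77805}{188} \approx 413.86$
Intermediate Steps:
$z{\left(k,X \right)} = 3 + \frac{27 + X}{-68 + k}$ ($z{\left(k,X \right)} = 3 + \frac{X + 27}{k - 68} = 3 + \frac{27 + X}{-68 + k}$)
$\frac{\left(-78\right) \left(5 \left(-4\right) + 1\right)}{z{\left(-37,44 \left(-2\right) \right)}} = \frac{\left(-78\right) \left(5 \left(-4\right) + 1\right)}{\frac{1}{-68 - 37} \left(-177 + 44 \left(-2\right) + 3 \left(-37\right)\right)} = \frac{\left(-78\right) \left(-20 + 1\right)}{\frac{1}{-105} \left(-177 - 88 - 111\right)} = \frac{\left(-78\right) \left(-19\right)}{\left(- \frac{1}{105}\right) \left(-376\right)} = \frac{1482}{\frac{376}{105}} = 1482 \cdot \frac{105}{376} = \frac{77805}{188}$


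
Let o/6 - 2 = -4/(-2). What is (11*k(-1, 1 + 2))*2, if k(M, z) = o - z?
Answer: 462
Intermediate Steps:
o = 24 (o = 12 + 6*(-4/(-2)) = 12 + 6*(-4*(-½)) = 12 + 6*2 = 12 + 12 = 24)
k(M, z) = 24 - z
(11*k(-1, 1 + 2))*2 = (11*(24 - (1 + 2)))*2 = (11*(24 - 1*3))*2 = (11*(24 - 3))*2 = (11*21)*2 = 231*2 = 462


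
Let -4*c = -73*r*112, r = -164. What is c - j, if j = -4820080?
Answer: 4484864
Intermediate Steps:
c = -335216 (c = -(-73*(-164))*112/4 = -2993*112 = -1/4*1340864 = -335216)
c - j = -335216 - 1*(-4820080) = -335216 + 4820080 = 4484864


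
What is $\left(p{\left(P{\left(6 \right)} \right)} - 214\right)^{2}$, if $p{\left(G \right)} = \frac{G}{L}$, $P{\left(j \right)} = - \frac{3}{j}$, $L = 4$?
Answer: $\frac{2934369}{64} \approx 45850.0$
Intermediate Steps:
$p{\left(G \right)} = \frac{G}{4}$
$\left(p{\left(P{\left(6 \right)} \right)} - 214\right)^{2} = \left(\frac{\left(-3\right) \frac{1}{6}}{4} - 214\right)^{2} = \left(\frac{1}{4} \left(- \frac{1}{2}\right) - 214\right)^{2} = \left(- \frac{1}{8} - 214\right)^{2} = \left(- \frac{1713}{8}\right)^{2} = \frac{2934369}{64}$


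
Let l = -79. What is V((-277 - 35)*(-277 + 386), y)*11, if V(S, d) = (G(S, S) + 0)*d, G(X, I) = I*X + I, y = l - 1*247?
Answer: -4147245060816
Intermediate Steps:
y = -326 (y = -79 - 1*247 = -79 - 247 = -326)
G(X, I) = I + I*X
V(S, d) = S*d*(1 + S) (V(S, d) = (S*(1 + S) + 0)*d = (S*(1 + S))*d = S*d*(1 + S))
V((-277 - 35)*(-277 + 386), y)*11 = (((-277 - 35)*(-277 + 386))*(-326)*(1 + (-277 - 35)*(-277 + 386)))*11 = (-312*109*(-326)*(1 - 312*109))*11 = -34008*(-326)*(1 - 34008)*11 = -34008*(-326)*(-34007)*11 = -377022278256*11 = -4147245060816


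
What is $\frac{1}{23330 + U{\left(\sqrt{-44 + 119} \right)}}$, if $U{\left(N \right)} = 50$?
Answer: $\frac{1}{23380} \approx 4.2772 \cdot 10^{-5}$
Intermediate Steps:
$\frac{1}{23330 + U{\left(\sqrt{-44 + 119} \right)}} = \frac{1}{23330 + 50} = \frac{1}{23380}$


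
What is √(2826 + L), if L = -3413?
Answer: I*√587 ≈ 24.228*I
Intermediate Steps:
√(2826 + L) = √(2826 - 3413) = √(-587) = I*√587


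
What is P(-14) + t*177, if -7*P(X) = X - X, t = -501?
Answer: -88677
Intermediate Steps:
P(X) = 0 (P(X) = -(X - X)/7 = -⅐*0 = 0)
P(-14) + t*177 = 0 - 501*177 = 0 - 88677 = -88677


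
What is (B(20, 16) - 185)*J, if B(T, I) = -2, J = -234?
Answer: 43758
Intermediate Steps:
(B(20, 16) - 185)*J = (-2 - 185)*(-234) = -187*(-234) = 43758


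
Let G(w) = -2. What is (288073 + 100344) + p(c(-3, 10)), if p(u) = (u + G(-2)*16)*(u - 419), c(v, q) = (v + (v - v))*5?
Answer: 408815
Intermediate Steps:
c(v, q) = 5*v (c(v, q) = (v + 0)*5 = v*5 = 5*v)
p(u) = (-419 + u)*(-32 + u) (p(u) = (u - 2*16)*(u - 419) = (u - 32)*(-419 + u) = (-32 + u)*(-419 + u) = (-419 + u)*(-32 + u))
(288073 + 100344) + p(c(-3, 10)) = (288073 + 100344) + (13408 + (5*(-3))**2 - 2255*(-3)) = 388417 + (13408 + (-15)**2 - 451*(-15)) = 388417 + (13408 + 225 + 6765) = 388417 + 20398 = 408815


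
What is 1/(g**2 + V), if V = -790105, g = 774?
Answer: -1/191029 ≈ -5.2348e-6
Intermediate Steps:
1/(g**2 + V) = 1/(774**2 - 790105) = 1/(599076 - 790105) = 1/(-191029) = -1/191029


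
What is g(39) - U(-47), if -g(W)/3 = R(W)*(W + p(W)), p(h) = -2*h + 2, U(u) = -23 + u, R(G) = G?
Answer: 4399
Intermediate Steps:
p(h) = 2 - 2*h
g(W) = -3*W*(2 - W) (g(W) = -3*W*(W + (2 - 2*W)) = -3*W*(2 - W))
g(39) - U(-47) = 3*39*(-2 + 39) - (-23 - 47) = 3*39*37 - 1*(-70) = 4329 + 70 = 4399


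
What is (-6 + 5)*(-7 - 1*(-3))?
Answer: 4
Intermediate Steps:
(-6 + 5)*(-7 - 1*(-3)) = -(-7 + 3) = -1*(-4) = 4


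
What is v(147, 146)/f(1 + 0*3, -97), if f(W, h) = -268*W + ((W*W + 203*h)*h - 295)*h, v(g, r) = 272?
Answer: -272/185234863 ≈ -1.4684e-6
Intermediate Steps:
f(W, h) = -268*W + h*(-295 + h*(W² + 203*h)) (f(W, h) = -268*W + ((W² + 203*h)*h - 295)*h = -268*W + (h*(W² + 203*h) - 295)*h = -268*W + (-295 + h*(W² + 203*h))*h = -268*W + h*(-295 + h*(W² + 203*h)))
v(147, 146)/f(1 + 0*3, -97) = 272/(-295*(-97) - 268*(1 + 0*3) + 203*(-97)³ + (1 + 0*3)²*(-97)²) = 272/(28615 - 268*(1 + 0) + 203*(-912673) + (1 + 0)²*9409) = 272/(28615 - 268*1 - 185272619 + 1²*9409) = 272/(28615 - 268 - 185272619 + 1*9409) = 272/(28615 - 268 - 185272619 + 9409) = 272/(-185234863) = 272*(-1/185234863) = -272/185234863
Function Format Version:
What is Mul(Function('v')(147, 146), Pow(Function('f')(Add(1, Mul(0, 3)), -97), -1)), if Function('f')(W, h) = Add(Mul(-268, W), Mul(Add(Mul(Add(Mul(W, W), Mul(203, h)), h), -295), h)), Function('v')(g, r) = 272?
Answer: Rational(-272, 185234863) ≈ -1.4684e-6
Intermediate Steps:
Function('f')(W, h) = Add(Mul(-268, W), Mul(h, Add(-295, Mul(h, Add(Pow(W, 2), Mul(203, h)))))) (Function('f')(W, h) = Add(Mul(-268, W), Mul(Add(Mul(Add(Pow(W, 2), Mul(203, h)), h), -295), h)) = Add(Mul(-268, W), Mul(Add(Mul(h, Add(Pow(W, 2), Mul(203, h))), -295), h)) = Add(Mul(-268, W), Mul(Add(-295, Mul(h, Add(Pow(W, 2), Mul(203, h)))), h)) = Add(Mul(-268, W), Mul(h, Add(-295, Mul(h, Add(Pow(W, 2), Mul(203, h)))))))
Mul(Function('v')(147, 146), Pow(Function('f')(Add(1, Mul(0, 3)), -97), -1)) = Mul(272, Pow(Add(Mul(-295, -97), Mul(-268, Add(1, Mul(0, 3))), Mul(203, Pow(-97, 3)), Mul(Pow(Add(1, Mul(0, 3)), 2), Pow(-97, 2))), -1)) = Mul(272, Pow(Add(28615, Mul(-268, Add(1, 0)), Mul(203, -912673), Mul(Pow(Add(1, 0), 2), 9409)), -1)) = Mul(272, Pow(Add(28615, Mul(-268, 1), -185272619, Mul(Pow(1, 2), 9409)), -1)) = Mul(272, Pow(Add(28615, -268, -185272619, Mul(1, 9409)), -1)) = Mul(272, Pow(Add(28615, -268, -185272619, 9409), -1)) = Mul(272, Pow(-185234863, -1)) = Mul(272, Rational(-1, 185234863)) = Rational(-272, 185234863)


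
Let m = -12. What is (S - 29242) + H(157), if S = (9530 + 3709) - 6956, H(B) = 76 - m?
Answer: -22871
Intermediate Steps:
H(B) = 88 (H(B) = 76 - 1*(-12) = 76 + 12 = 88)
S = 6283 (S = 13239 - 6956 = 6283)
(S - 29242) + H(157) = (6283 - 29242) + 88 = -22959 + 88 = -22871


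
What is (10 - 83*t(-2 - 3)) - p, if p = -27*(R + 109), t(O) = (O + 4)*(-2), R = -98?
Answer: 141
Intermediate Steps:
t(O) = -8 - 2*O (t(O) = (4 + O)*(-2) = -8 - 2*O)
p = -297 (p = -27*(-98 + 109) = -27*11 = -297)
(10 - 83*t(-2 - 3)) - p = (10 - 83*(-8 - 2*(-2 - 3))) - 1*(-297) = (10 - 83*(-8 - 2*(-5))) + 297 = (10 - 83*(-8 + 10)) + 297 = (10 - 83*2) + 297 = (10 - 166) + 297 = -156 + 297 = 141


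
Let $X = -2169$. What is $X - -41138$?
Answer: $38969$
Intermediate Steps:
$X - -41138 = -2169 - -41138 = -2169 + 41138 = 38969$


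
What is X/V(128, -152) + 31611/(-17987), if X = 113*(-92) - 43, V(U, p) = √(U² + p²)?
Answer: -31611/17987 - 10439*√617/4936 ≈ -54.290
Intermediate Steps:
X = -10439 (X = -10396 - 43 = -10439)
X/V(128, -152) + 31611/(-17987) = -10439/√(128² + (-152)²) + 31611/(-17987) = -10439/√(16384 + 23104) + 31611*(-1/17987) = -10439*√617/4936 - 31611/17987 = -31611/17987 - 10439*√617/4936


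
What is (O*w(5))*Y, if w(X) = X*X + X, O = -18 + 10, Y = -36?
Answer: 8640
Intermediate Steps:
O = -8
w(X) = X + X² (w(X) = X² + X = X + X²)
(O*w(5))*Y = -40*(1 + 5)*(-36) = -40*6*(-36) = -8*30*(-36) = -240*(-36) = 8640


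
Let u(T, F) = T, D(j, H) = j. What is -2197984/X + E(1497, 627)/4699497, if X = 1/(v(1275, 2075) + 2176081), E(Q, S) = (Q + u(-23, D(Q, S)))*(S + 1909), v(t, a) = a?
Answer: -2045371494326381584/427227 ≈ -4.7876e+12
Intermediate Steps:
E(Q, S) = (-23 + Q)*(1909 + S) (E(Q, S) = (Q - 23)*(S + 1909) = (-23 + Q)*(1909 + S))
X = 1/2178156 (X = 1/(2075 + 2176081) = 1/2178156 ≈ 4.5910e-7)
-2197984/X + E(1497, 627)/4699497 = -2197984/1/2178156 + (-43907 - 23*627 + 1909*1497 + 1497*627)/4699497 = -2197984*2178156 + (-43907 - 14421 + 2857773 + 938619)*(1/4699497) = -4787552037504 + 3738064*(1/4699497) = -4787552037504 + 339824/427227 = -2045371494326381584/427227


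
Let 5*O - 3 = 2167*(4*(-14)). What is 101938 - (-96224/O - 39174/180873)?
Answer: 745776730728664/7316252559 ≈ 1.0193e+5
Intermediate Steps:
O = -121349/5 (O = ⅗ + (2167*(4*(-14)))/5 = ⅗ + (2167*(-56))/5 = ⅗ + (⅕)*(-121352) = ⅗ - 121352/5 = -121349/5 ≈ -24270.)
101938 - (-96224/O - 39174/180873) = 101938 - (-96224/(-121349/5) - 39174/180873) = 101938 - (-96224*(-5/121349) - 39174*1/180873) = 101938 - (481120/121349 - 13058/60291) = 101938 - 1*27422630678/7316252559 = 101938 - 27422630678/7316252559 = 745776730728664/7316252559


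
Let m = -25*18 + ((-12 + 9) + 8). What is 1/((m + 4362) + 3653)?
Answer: 1/7570 ≈ 0.00013210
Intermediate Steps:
m = -445 (m = -450 + (-3 + 8) = -450 + 5 = -445)
1/((m + 4362) + 3653) = 1/((-445 + 4362) + 3653) = 1/(3917 + 3653) = 1/7570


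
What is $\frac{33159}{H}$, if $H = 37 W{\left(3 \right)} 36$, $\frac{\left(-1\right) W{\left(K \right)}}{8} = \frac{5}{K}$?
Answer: $- \frac{11053}{5920} \approx -1.8671$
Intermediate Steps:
$W{\left(K \right)} = - \frac{40}{K}$ ($W{\left(K \right)} = - 8 \frac{5}{K} = - \frac{40}{K}$)
$H = -17760$ ($H = 37 \left(- \frac{40}{3}\right) 36 = \left(- \frac{1480}{3}\right) 36 = -17760$)
$\frac{33159}{H} = \frac{33159}{-17760} = 33159 \left(- \frac{1}{17760}\right) = - \frac{11053}{5920}$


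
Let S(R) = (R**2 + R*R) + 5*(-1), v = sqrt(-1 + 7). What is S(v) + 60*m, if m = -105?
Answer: -6293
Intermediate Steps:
v = sqrt(6) ≈ 2.4495
S(R) = -5 + 2*R**2 (S(R) = (R**2 + R**2) - 5 = 2*R**2 - 5 = -5 + 2*R**2)
S(v) + 60*m = (-5 + 2*(sqrt(6))**2) + 60*(-105) = (-5 + 2*6) - 6300 = (-5 + 12) - 6300 = 7 - 6300 = -6293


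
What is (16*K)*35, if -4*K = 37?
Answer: -5180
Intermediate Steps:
K = -37/4 (K = -¼*37 = -37/4 ≈ -9.2500)
(16*K)*35 = (16*(-37/4))*35 = -148*35 = -5180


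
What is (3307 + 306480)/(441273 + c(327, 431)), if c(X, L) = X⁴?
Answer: 309787/11434252314 ≈ 2.7093e-5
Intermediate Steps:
(3307 + 306480)/(441273 + c(327, 431)) = (3307 + 306480)/(441273 + 327⁴) = 309787/(441273 + 11433811041) = 309787/11434252314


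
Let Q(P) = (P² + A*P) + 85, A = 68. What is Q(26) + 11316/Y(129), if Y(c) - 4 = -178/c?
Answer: 1157283/169 ≈ 6847.8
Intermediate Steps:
Y(c) = 4 - 178/c
Q(P) = 85 + P² + 68*P (Q(P) = (P² + 68*P) + 85 = 85 + P² + 68*P)
Q(26) + 11316/Y(129) = (85 + 26² + 68*26) + 11316/(4 - 178/129) = (85 + 676 + 1768) + 11316/(4 - 178*1/129) = 2529 + 11316/(4 - 178/129) = 2529 + 11316/(338/129) = 2529 + 11316*(129/338) = 2529 + 729882/169 = 1157283/169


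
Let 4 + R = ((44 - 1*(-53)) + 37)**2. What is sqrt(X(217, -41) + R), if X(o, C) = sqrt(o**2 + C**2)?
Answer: sqrt(17952 + sqrt(48770)) ≈ 134.81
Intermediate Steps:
X(o, C) = sqrt(C**2 + o**2)
R = 17952 (R = -4 + ((44 - 1*(-53)) + 37)**2 = -4 + ((44 + 53) + 37)**2 = -4 + (97 + 37)**2 = -4 + 134**2 = -4 + 17956 = 17952)
sqrt(X(217, -41) + R) = sqrt(sqrt((-41)**2 + 217**2) + 17952) = sqrt(sqrt(1681 + 47089) + 17952) = sqrt(sqrt(48770) + 17952) = sqrt(17952 + sqrt(48770))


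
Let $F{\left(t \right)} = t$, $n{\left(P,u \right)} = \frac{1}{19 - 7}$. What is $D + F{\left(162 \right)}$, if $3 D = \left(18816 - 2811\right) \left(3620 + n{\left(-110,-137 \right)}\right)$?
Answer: $\frac{231759679}{12} \approx 1.9313 \cdot 10^{7}$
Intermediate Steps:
$n{\left(P,u \right)} = \frac{1}{12}$
$D = \frac{231757735}{12}$ ($D = \frac{\left(18816 - 2811\right) \left(3620 + \frac{1}{12}\right)}{3} = \frac{16005 \cdot \frac{43441}{12}}{3} = \frac{1}{3} \cdot \frac{231757735}{4} = \frac{231757735}{12} \approx 1.9313 \cdot 10^{7}$)
$D + F{\left(162 \right)} = \frac{231757735}{12} + 162 = \frac{231759679}{12}$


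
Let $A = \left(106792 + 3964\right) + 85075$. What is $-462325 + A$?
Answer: $-266494$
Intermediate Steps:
$A = 195831$ ($A = 110756 + 85075 = 195831$)
$-462325 + A = -462325 + 195831 = -266494$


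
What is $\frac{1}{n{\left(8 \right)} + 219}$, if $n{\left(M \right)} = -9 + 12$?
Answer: $\frac{1}{222} \approx 0.0045045$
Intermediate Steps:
$n{\left(M \right)} = 3$
$\frac{1}{n{\left(8 \right)} + 219} = \frac{1}{3 + 219} = \frac{1}{222}$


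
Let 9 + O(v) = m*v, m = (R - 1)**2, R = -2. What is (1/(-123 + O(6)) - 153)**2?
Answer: 142444225/6084 ≈ 23413.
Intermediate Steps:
m = 9 (m = (-2 - 1)**2 = (-3)**2 = 9)
O(v) = -9 + 9*v
(1/(-123 + O(6)) - 153)**2 = (1/(-123 + (-9 + 9*6)) - 153)**2 = (1/(-123 + (-9 + 54)) - 153)**2 = (1/(-123 + 45) - 153)**2 = (1/(-78) - 153)**2 = (-1/78 - 153)**2 = (-11935/78)**2 = 142444225/6084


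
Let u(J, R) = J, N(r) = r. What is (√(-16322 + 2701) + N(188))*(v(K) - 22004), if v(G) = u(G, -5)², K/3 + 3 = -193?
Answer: 60863120 + 323740*I*√13621 ≈ 6.0863e+7 + 3.7783e+7*I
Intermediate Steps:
K = -588 (K = -9 + 3*(-193) = -9 - 579 = -588)
v(G) = G²
(√(-16322 + 2701) + N(188))*(v(K) - 22004) = (√(-16322 + 2701) + 188)*((-588)² - 22004) = (√(-13621) + 188)*(345744 - 22004) = (I*√13621 + 188)*323740 = (188 + I*√13621)*323740 = 60863120 + 323740*I*√13621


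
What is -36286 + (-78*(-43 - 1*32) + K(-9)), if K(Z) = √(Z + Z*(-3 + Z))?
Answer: -30436 + 3*√11 ≈ -30426.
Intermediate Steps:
-36286 + (-78*(-43 - 1*32) + K(-9)) = -36286 + (-78*(-43 - 1*32) + √(-9*(-2 - 9))) = -36286 + (-78*(-43 - 32) + √(-9*(-11))) = -36286 + (-78*(-75) + √99) = -36286 + (5850 + 3*√11) = -30436 + 3*√11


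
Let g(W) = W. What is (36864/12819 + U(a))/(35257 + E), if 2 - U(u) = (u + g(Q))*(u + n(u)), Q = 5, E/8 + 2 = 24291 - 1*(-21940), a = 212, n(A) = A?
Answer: -393129350/1730945297 ≈ -0.22712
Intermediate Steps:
E = 369832 (E = -16 + 8*(24291 - 1*(-21940)) = -16 + 8*(24291 + 21940) = -16 + 8*46231 = -16 + 369848 = 369832)
U(u) = 2 - 2*u*(5 + u) (U(u) = 2 - (u + 5)*(u + u) = 2 - (5 + u)*2*u = 2 - 2*u*(5 + u))
(36864/12819 + U(a))/(35257 + E) = (36864/12819 + (2 - 10*212 - 2*212²))/(35257 + 369832) = (36864*(1/12819) + (2 - 2120 - 2*44944))/405089 = (12288/4273 + (2 - 2120 - 89888))*(1/405089) = (12288/4273 - 92006)*(1/405089) = -393129350/4273*1/405089 = -393129350/1730945297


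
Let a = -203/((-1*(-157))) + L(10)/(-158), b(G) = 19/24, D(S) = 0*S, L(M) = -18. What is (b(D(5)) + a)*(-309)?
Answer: 11877857/99224 ≈ 119.71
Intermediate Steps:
D(S) = 0
b(G) = 19/24 (b(G) = 19*(1/24) = 19/24)
a = -14624/12403 (a = -203/((-1*(-157))) - 18/(-158) = -203/157 - 18*(-1/158) = -203*1/157 + 9/79 = -203/157 + 9/79 = -14624/12403 ≈ -1.1791)
(b(D(5)) + a)*(-309) = (19/24 - 14624/12403)*(-309) = -115319/297672*(-309) = 11877857/99224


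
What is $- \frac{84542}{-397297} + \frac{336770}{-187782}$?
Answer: $- \frac{495471617}{313467333} \approx -1.5806$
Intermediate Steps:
$- \frac{84542}{-397297} + \frac{336770}{-187782} = \left(-84542\right) \left(- \frac{1}{397297}\right) + 336770 \left(- \frac{1}{187782}\right) = \frac{84542}{397297} - \frac{1415}{789} = - \frac{495471617}{313467333}$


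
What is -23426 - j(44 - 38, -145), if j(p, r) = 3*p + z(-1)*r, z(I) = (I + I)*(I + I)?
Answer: -22864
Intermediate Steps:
z(I) = 4*I**2 (z(I) = (2*I)*(2*I) = 4*I**2)
j(p, r) = 3*p + 4*r (j(p, r) = 3*p + (4*(-1)**2)*r = 3*p + (4*1)*r = 3*p + 4*r)
-23426 - j(44 - 38, -145) = -23426 - (3*(44 - 38) + 4*(-145)) = -23426 - (3*6 - 580) = -23426 - (18 - 580) = -23426 - 1*(-562) = -23426 + 562 = -22864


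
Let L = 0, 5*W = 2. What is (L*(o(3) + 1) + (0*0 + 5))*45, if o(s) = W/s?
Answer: 225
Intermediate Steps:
W = ⅖ (W = (⅕)*2 = ⅖ ≈ 0.40000)
o(s) = 2/(5*s)
(L*(o(3) + 1) + (0*0 + 5))*45 = (0*((⅖)/3 + 1) + (0*0 + 5))*45 = (0*((⅖)*(⅓) + 1) + (0 + 5))*45 = (0*(2/15 + 1) + 5)*45 = (0*(17/15) + 5)*45 = (0 + 5)*45 = 5*45 = 225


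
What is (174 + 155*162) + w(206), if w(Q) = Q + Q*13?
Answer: 28168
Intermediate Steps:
w(Q) = 14*Q (w(Q) = Q + 13*Q = 14*Q)
(174 + 155*162) + w(206) = (174 + 155*162) + 14*206 = (174 + 25110) + 2884 = 25284 + 2884 = 28168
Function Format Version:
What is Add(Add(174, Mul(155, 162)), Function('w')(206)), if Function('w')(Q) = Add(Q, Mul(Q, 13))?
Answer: 28168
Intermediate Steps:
Function('w')(Q) = Mul(14, Q) (Function('w')(Q) = Add(Q, Mul(13, Q)) = Mul(14, Q))
Add(Add(174, Mul(155, 162)), Function('w')(206)) = Add(Add(174, Mul(155, 162)), Mul(14, 206)) = Add(Add(174, 25110), 2884) = Add(25284, 2884) = 28168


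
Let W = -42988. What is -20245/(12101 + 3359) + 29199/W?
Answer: -33042715/16614862 ≈ -1.9887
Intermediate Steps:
-20245/(12101 + 3359) + 29199/W = -20245/(12101 + 3359) + 29199/(-42988) = -20245/15460 + 29199*(-1/42988) = -20245*1/15460 - 29199/42988 = -4049/3092 - 29199/42988 = -33042715/16614862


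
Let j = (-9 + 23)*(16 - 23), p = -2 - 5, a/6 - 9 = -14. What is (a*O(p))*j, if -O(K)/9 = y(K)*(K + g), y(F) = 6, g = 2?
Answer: 793800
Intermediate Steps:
a = -30 (a = 54 + 6*(-14) = 54 - 84 = -30)
p = -7
j = -98 (j = 14*(-7) = -98)
O(K) = -108 - 54*K (O(K) = -54*(K + 2) = -54*(2 + K) = -9*(12 + 6*K) = -108 - 54*K)
(a*O(p))*j = -30*(-108 - 54*(-7))*(-98) = -30*(-108 + 378)*(-98) = -30*270*(-98) = -8100*(-98) = 793800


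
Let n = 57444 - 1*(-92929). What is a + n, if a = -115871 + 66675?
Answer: 101177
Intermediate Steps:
a = -49196
n = 150373 (n = 57444 + 92929 = 150373)
a + n = -49196 + 150373 = 101177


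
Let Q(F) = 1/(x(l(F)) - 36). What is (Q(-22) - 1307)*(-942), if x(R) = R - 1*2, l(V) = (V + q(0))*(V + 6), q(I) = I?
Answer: 1231191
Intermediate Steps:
l(V) = V*(6 + V) (l(V) = (V + 0)*(V + 6) = V*(6 + V))
x(R) = -2 + R (x(R) = R - 2 = -2 + R)
Q(F) = 1/(-38 + F*(6 + F)) (Q(F) = 1/((-2 + F*(6 + F)) - 36) = 1/(-38 + F*(6 + F)))
(Q(-22) - 1307)*(-942) = (1/(-38 + (-22)² + 6*(-22)) - 1307)*(-942) = (1/(-38 + 484 - 132) - 1307)*(-942) = (1/314 - 1307)*(-942) = -410397/314*(-942) = 1231191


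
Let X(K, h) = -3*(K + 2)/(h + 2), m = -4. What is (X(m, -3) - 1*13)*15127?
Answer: -287413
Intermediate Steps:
X(K, h) = -3*(2 + K)/(2 + h)
(X(m, -3) - 1*13)*15127 = (3*(-2 - 1*(-4))/(2 - 3) - 1*13)*15127 = (3*(-2 + 4)/(-1) - 13)*15127 = (3*(-1)*2 - 13)*15127 = (-6 - 13)*15127 = -19*15127 = -287413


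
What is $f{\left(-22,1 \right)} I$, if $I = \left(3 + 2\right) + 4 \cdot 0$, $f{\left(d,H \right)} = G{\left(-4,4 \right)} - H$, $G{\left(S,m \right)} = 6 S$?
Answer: $-125$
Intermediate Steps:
$f{\left(d,H \right)} = -24 - H$ ($f{\left(d,H \right)} = 6 \left(-4\right) - H = -24 - H$)
$I = 5$ ($I = 5 + 0 = 5$)
$f{\left(-22,1 \right)} I = \left(-24 - 1\right) 5 = \left(-25\right) 5 = -125$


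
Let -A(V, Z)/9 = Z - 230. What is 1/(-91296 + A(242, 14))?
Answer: -1/89352 ≈ -1.1192e-5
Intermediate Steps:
A(V, Z) = 2070 - 9*Z (A(V, Z) = -9*(Z - 230) = -9*(-230 + Z) = 2070 - 9*Z)
1/(-91296 + A(242, 14)) = 1/(-91296 + (2070 - 9*14)) = 1/(-91296 + (2070 - 126)) = 1/(-91296 + 1944) = 1/(-89352) = -1/89352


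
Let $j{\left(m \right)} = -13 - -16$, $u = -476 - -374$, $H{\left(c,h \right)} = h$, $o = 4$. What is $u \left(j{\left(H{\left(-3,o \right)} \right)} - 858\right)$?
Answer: $87210$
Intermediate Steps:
$u = -102$ ($u = -476 + 374 = -102$)
$j{\left(m \right)} = 3$ ($j{\left(m \right)} = -13 + 16 = 3$)
$u \left(j{\left(H{\left(-3,o \right)} \right)} - 858\right) = - 102 \left(3 - 858\right) = \left(-102\right) \left(-855\right) = 87210$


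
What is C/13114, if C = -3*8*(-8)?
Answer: 96/6557 ≈ 0.014641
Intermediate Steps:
C = 192 (C = -24*(-8) = 192)
C/13114 = 192/13114 = (1/13114)*192 = 96/6557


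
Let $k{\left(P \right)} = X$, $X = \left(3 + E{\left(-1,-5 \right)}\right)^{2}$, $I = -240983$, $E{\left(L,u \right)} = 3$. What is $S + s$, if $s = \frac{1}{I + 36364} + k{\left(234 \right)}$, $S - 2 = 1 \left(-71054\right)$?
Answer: $- \frac{14531222905}{204619} \approx -71016.0$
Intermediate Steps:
$S = -71052$ ($S = 2 + 1 \left(-71054\right) = 2 - 71054 = -71052$)
$X = 36$ ($X = \left(3 + 3\right)^{2} = 6^{2} = 36$)
$k{\left(P \right)} = 36$
$s = \frac{7366283}{204619}$ ($s = \frac{1}{-240983 + 36364} + 36 = \frac{1}{-204619} + 36 = - \frac{1}{204619} + 36 = \frac{7366283}{204619} \approx 36.0$)
$S + s = -71052 + \frac{7366283}{204619} = - \frac{14531222905}{204619}$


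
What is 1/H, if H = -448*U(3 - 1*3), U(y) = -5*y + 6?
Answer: -1/2688 ≈ -0.00037202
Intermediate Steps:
U(y) = 6 - 5*y
H = -2688 (H = -448*(6 - 5*(3 - 1*3)) = -448*(6 - 5*(3 - 3)) = -448*(6 - 5*0) = -448*(6 + 0) = -448*6 = -2688)
1/H = 1/(-2688) = -1/2688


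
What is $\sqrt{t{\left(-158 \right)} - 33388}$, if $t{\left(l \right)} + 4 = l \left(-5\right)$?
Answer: $i \sqrt{32602} \approx 180.56 i$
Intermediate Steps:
$t{\left(l \right)} = -4 - 5 l$ ($t{\left(l \right)} = -4 + l \left(-5\right) = -4 - 5 l$)
$\sqrt{t{\left(-158 \right)} - 33388} = \sqrt{\left(-4 - -790\right) - 33388} = \sqrt{\left(-4 + 790\right) - 33388} = \sqrt{786 - 33388} = \sqrt{-32602} = i \sqrt{32602}$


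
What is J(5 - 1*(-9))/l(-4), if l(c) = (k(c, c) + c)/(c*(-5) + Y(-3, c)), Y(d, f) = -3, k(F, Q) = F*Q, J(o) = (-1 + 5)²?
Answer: 68/3 ≈ 22.667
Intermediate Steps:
J(o) = 16 (J(o) = 4² = 16)
l(c) = (c + c²)/(-3 - 5*c) (l(c) = (c*c + c)/(c*(-5) - 3) = (c² + c)/(-5*c - 3) = (c + c²)/(-3 - 5*c))
J(5 - 1*(-9))/l(-4) = 16/((-4*(-1 - 1*(-4))/(3 + 5*(-4)))) = 16/((-4*(-1 + 4)/(3 - 20))) = 16/((-4*3/(-17))) = 16/((-4*(-1/17)*3)) = 16/(12/17) = 16*(17/12) = 68/3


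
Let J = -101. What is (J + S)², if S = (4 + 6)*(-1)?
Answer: 12321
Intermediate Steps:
S = -10 (S = 10*(-1) = -10)
(J + S)² = (-101 - 10)² = (-111)² = 12321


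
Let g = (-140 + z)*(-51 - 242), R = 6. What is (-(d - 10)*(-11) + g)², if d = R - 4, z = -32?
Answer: 2530894864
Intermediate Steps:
d = 2 (d = 6 - 4 = 2)
g = 50396 (g = (-140 - 32)*(-51 - 242) = -172*(-293) = 50396)
(-(d - 10)*(-11) + g)² = (-(2 - 10)*(-11) + 50396)² = (-(-8)*(-11) + 50396)² = (-1*88 + 50396)² = (-88 + 50396)² = 50308² = 2530894864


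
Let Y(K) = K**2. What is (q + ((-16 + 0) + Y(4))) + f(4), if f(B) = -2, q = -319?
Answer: -321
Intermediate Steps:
(q + ((-16 + 0) + Y(4))) + f(4) = (-319 + ((-16 + 0) + 4**2)) - 2 = (-319 + (-16 + 16)) - 2 = (-319 + 0) - 2 = -319 - 2 = -321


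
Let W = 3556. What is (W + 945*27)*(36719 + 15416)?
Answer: 1515616585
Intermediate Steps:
(W + 945*27)*(36719 + 15416) = (3556 + 945*27)*(36719 + 15416) = (3556 + 25515)*52135 = 29071*52135 = 1515616585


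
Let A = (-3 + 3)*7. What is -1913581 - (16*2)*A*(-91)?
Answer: -1913581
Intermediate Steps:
A = 0 (A = 0*7 = 0)
-1913581 - (16*2)*A*(-91) = -1913581 - (16*2)*0*(-91) = -1913581 - 32*0*(-91) = -1913581 - 0*(-91) = -1913581 - 1*0 = -1913581 + 0 = -1913581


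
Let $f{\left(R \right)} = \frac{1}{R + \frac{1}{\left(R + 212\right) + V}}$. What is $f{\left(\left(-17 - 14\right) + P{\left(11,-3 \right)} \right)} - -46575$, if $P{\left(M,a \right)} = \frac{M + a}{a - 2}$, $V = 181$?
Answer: $\frac{13679115065}{293701} \approx 46575.0$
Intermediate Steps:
$P{\left(M,a \right)} = \frac{M + a}{-2 + a}$
$f{\left(R \right)} = \frac{1}{R + \frac{1}{393 + R}}$ ($f{\left(R \right)} = \frac{1}{R + \frac{1}{\left(R + 212\right) + 181}} = \frac{1}{R + \frac{1}{\left(212 + R\right) + 181}} = \frac{1}{R + \frac{1}{393 + R}}$)
$f{\left(\left(-17 - 14\right) + P{\left(11,-3 \right)} \right)} - -46575 = \frac{393 + \left(\left(-17 - 14\right) + \frac{11 - 3}{-2 - 3}\right)}{1 + \left(\left(-17 - 14\right) + \frac{11 - 3}{-2 - 3}\right)^{2} + 393 \left(\left(-17 - 14\right) + \frac{11 - 3}{-2 - 3}\right)} - -46575 = \frac{393 - \left(31 - \frac{1}{-5} \cdot 8\right)}{1 + \left(-31 + \frac{1}{-5} \cdot 8\right)^{2} + 393 \left(-31 + \frac{1}{-5} \cdot 8\right)} + 46575 = \frac{393 - \frac{163}{5}}{1 + \left(-31 - \frac{8}{5}\right)^{2} + 393 \left(-31 - \frac{8}{5}\right)} + 46575 = \frac{393 - \frac{163}{5}}{1 + \left(- \frac{163}{5}\right)^{2} + 393 \left(- \frac{163}{5}\right)} + 46575 = \frac{1}{1 + \frac{26569}{25} - \frac{64059}{5}} \cdot \frac{1802}{5} + 46575 = \frac{1}{- \frac{293701}{25}} \cdot \frac{1802}{5} + 46575 = \left(- \frac{25}{293701}\right) \frac{1802}{5} + 46575 = - \frac{9010}{293701} + 46575 = \frac{13679115065}{293701}$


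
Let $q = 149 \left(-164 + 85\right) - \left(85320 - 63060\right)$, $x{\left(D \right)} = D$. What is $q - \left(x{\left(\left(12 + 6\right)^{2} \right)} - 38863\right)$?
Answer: $4508$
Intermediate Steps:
$q = -34031$ ($q = 149 \left(-79\right) - \left(85320 - 63060\right) = -11771 - 22260 = -34031$)
$q - \left(x{\left(\left(12 + 6\right)^{2} \right)} - 38863\right) = -34031 - \left(\left(12 + 6\right)^{2} - 38863\right) = -34031 - \left(18^{2} - 38863\right) = -34031 - \left(324 - 38863\right) = -34031 - -38539 = -34031 + 38539 = 4508$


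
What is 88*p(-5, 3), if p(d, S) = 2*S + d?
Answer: 88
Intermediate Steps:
p(d, S) = d + 2*S
88*p(-5, 3) = 88*(-5 + 2*3) = 88*(-5 + 6) = 88*1 = 88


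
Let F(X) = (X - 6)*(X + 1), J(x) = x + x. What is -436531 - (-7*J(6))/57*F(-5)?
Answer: -8292857/19 ≈ -4.3647e+5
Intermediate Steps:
J(x) = 2*x
F(X) = (1 + X)*(-6 + X) (F(X) = (-6 + X)*(1 + X) = (1 + X)*(-6 + X))
-436531 - (-7*J(6))/57*F(-5) = -436531 - (-14*6)/57*(-6 + (-5)² - 5*(-5)) = -436531 - (-7*12)/57*(-6 + 25 + 25) = -436531 - (1/57)*(-84)*44 = -436531 - (-28)*44/19 = -436531 - 1*(-1232/19) = -436531 + 1232/19 = -8292857/19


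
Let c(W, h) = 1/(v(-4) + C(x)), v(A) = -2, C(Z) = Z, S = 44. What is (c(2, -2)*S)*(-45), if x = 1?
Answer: 1980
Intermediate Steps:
c(W, h) = -1 (c(W, h) = 1/(-2 + 1) = 1/(-1) = -1)
(c(2, -2)*S)*(-45) = -1*44*(-45) = -44*(-45) = 1980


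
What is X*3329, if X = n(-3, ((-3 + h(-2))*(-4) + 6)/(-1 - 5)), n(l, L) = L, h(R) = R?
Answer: -43277/3 ≈ -14426.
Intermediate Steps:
X = -13/3 (X = ((-3 - 2)*(-4) + 6)/(-1 - 5) = (-5*(-4) + 6)/(-6) = (20 + 6)*(-⅙) = 26*(-⅙) = -13/3 ≈ -4.3333)
X*3329 = -13/3*3329 = -43277/3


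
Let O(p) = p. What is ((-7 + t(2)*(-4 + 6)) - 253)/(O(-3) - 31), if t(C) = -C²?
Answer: 134/17 ≈ 7.8824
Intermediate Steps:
((-7 + t(2)*(-4 + 6)) - 253)/(O(-3) - 31) = ((-7 + (-1*2²)*(-4 + 6)) - 253)/(-3 - 31) = ((-7 - 1*4*2) - 253)/(-34) = ((-7 - 4*2) - 253)*(-1/34) = ((-7 - 8) - 253)*(-1/34) = (-15 - 253)*(-1/34) = -268*(-1/34) = 134/17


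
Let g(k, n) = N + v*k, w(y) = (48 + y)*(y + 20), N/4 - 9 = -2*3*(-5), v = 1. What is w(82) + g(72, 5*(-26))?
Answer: 13488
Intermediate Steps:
N = 156 (N = 36 + 4*(-2*3*(-5)) = 36 + 4*(-6*(-5)) = 36 + 4*30 = 36 + 120 = 156)
w(y) = (20 + y)*(48 + y) (w(y) = (48 + y)*(20 + y) = (20 + y)*(48 + y))
g(k, n) = 156 + k (g(k, n) = 156 + 1*k = 156 + k)
w(82) + g(72, 5*(-26)) = (960 + 82**2 + 68*82) + (156 + 72) = (960 + 6724 + 5576) + 228 = 13260 + 228 = 13488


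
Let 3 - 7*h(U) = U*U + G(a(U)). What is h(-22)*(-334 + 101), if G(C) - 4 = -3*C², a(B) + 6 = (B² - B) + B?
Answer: -159597311/7 ≈ -2.2800e+7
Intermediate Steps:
a(B) = -6 + B² (a(B) = -6 + ((B² - B) + B) = -6 + B²)
G(C) = 4 - 3*C²
h(U) = -⅐ - U²/7 + 3*(-6 + U²)²/7 (h(U) = 3/7 - (U*U + (4 - 3*(-6 + U²)²))/7 = 3/7 - (U² + (4 - 3*(-6 + U²)²))/7 = 3/7 - (4 + U² - 3*(-6 + U²)²)/7 = 3/7 + (-4/7 - U²/7 + 3*(-6 + U²)²/7) = -⅐ - U²/7 + 3*(-6 + U²)²/7)
h(-22)*(-334 + 101) = (107/7 - 37/7*(-22)² + (3/7)*(-22)⁴)*(-334 + 101) = (107/7 - 37/7*484 + (3/7)*234256)*(-233) = (107/7 - 17908/7 + 702768/7)*(-233) = (684967/7)*(-233) = -159597311/7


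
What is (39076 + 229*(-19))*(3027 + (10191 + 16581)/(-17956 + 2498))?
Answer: 811950263325/7729 ≈ 1.0505e+8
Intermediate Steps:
(39076 + 229*(-19))*(3027 + (10191 + 16581)/(-17956 + 2498)) = (39076 - 4351)*(3027 + 26772/(-15458)) = 34725*(3027 + 26772*(-1/15458)) = 34725*(3027 - 13386/7729) = 34725*(23382297/7729) = 811950263325/7729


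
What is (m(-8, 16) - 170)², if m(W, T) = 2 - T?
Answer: 33856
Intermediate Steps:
(m(-8, 16) - 170)² = ((2 - 1*16) - 170)² = ((2 - 16) - 170)² = (-14 - 170)² = (-184)² = 33856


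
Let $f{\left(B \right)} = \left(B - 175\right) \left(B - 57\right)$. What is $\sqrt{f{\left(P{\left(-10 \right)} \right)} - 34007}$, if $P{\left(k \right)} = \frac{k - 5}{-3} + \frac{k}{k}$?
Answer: $2 i \sqrt{6347} \approx 159.34 i$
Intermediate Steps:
$P{\left(k \right)} = \frac{8}{3} - \frac{k}{3}$ ($P{\left(k \right)} = \left(-5 + k\right) \left(- \frac{1}{3}\right) + 1 = \left(\frac{5}{3} - \frac{k}{3}\right) + 1 = \frac{8}{3} - \frac{k}{3}$)
$f{\left(B \right)} = \left(-175 + B\right) \left(-57 + B\right)$
$\sqrt{f{\left(P{\left(-10 \right)} \right)} - 34007} = \sqrt{\left(9975 + \left(\frac{8}{3} - - \frac{10}{3}\right)^{2} - 232 \left(\frac{8}{3} - - \frac{10}{3}\right)\right) - 34007} = \sqrt{\left(9975 + \left(\frac{8}{3} + \frac{10}{3}\right)^{2} - 232 \left(\frac{8}{3} + \frac{10}{3}\right)\right) - 34007} = \sqrt{\left(9975 + 6^{2} - 1392\right) - 34007} = \sqrt{\left(9975 + 36 - 1392\right) - 34007} = \sqrt{8619 - 34007} = \sqrt{-25388} = 2 i \sqrt{6347}$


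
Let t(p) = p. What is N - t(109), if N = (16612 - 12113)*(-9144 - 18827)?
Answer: -125841638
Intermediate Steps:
N = -125841529 (N = 4499*(-27971) = -125841529)
N - t(109) = -125841529 - 1*109 = -125841529 - 109 = -125841638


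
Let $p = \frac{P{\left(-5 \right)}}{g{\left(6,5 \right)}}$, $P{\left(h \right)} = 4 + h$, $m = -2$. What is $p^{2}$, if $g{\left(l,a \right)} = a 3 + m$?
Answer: $\frac{1}{169} \approx 0.0059172$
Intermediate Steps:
$g{\left(l,a \right)} = -2 + 3 a$ ($g{\left(l,a \right)} = a 3 - 2 = 3 a - 2 = -2 + 3 a$)
$p = - \frac{1}{13}$ ($p = \frac{4 - 5}{-2 + 3 \cdot 5} = - \frac{1}{-2 + 15} = - \frac{1}{13} \approx -0.076923$)
$p^{2} = \left(- \frac{1}{13}\right)^{2} = \frac{1}{169}$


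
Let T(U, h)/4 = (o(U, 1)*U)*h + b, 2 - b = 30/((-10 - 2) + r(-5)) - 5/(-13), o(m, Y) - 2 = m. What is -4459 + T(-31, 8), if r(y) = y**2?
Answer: 315981/13 ≈ 24306.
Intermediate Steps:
o(m, Y) = 2 + m
b = -9/13 (b = 2 - (30/((-10 - 2) + (-5)**2) - 5/(-13)) = 2 - (30/(-12 + 25) - 5*(-1/13)) = 2 - (30/13 + 5/13) = 2 - 1*35/13 = 2 - 35/13 = -9/13 ≈ -0.69231)
T(U, h) = -36/13 + 4*U*h*(2 + U) (T(U, h) = 4*(((2 + U)*U)*h - 9/13) = 4*((U*(2 + U))*h - 9/13) = 4*(U*h*(2 + U) - 9/13) = 4*(-9/13 + U*h*(2 + U)) = -36/13 + 4*U*h*(2 + U))
-4459 + T(-31, 8) = -4459 + (-36/13 + 4*(-31)*8*(2 - 31)) = -4459 + (-36/13 + 4*(-31)*8*(-29)) = -4459 + (-36/13 + 28768) = -4459 + 373948/13 = 315981/13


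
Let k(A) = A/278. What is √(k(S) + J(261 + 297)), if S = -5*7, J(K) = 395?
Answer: 5*√1220698/278 ≈ 19.871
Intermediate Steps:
S = -35
k(A) = A/278 (k(A) = A*(1/278) = A/278)
√(k(S) + J(261 + 297)) = √((1/278)*(-35) + 395) = √(-35/278 + 395) = √(109775/278) = 5*√1220698/278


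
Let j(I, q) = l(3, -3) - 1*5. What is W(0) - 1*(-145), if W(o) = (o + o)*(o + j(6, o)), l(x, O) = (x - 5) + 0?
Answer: 145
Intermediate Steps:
l(x, O) = -5 + x (l(x, O) = (-5 + x) + 0 = -5 + x)
j(I, q) = -7 (j(I, q) = (-5 + 3) - 1*5 = -2 - 5 = -7)
W(o) = 2*o*(-7 + o) (W(o) = (o + o)*(o - 7) = (2*o)*(-7 + o) = 2*o*(-7 + o))
W(0) - 1*(-145) = 2*0*(-7 + 0) - 1*(-145) = 2*0*(-7) + 145 = 0 + 145 = 145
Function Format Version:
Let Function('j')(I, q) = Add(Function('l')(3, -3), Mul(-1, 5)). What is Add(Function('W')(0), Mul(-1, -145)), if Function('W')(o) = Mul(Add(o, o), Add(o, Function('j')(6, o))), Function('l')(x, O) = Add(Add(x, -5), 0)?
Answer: 145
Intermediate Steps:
Function('l')(x, O) = Add(-5, x) (Function('l')(x, O) = Add(Add(-5, x), 0) = Add(-5, x))
Function('j')(I, q) = -7 (Function('j')(I, q) = Add(Add(-5, 3), Mul(-1, 5)) = Add(-2, -5) = -7)
Function('W')(o) = Mul(2, o, Add(-7, o)) (Function('W')(o) = Mul(Add(o, o), Add(o, -7)) = Mul(Mul(2, o), Add(-7, o)) = Mul(2, o, Add(-7, o)))
Add(Function('W')(0), Mul(-1, -145)) = Add(Mul(2, 0, Add(-7, 0)), Mul(-1, -145)) = Add(Mul(2, 0, -7), 145) = Add(0, 145) = 145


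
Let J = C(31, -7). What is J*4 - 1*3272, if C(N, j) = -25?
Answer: -3372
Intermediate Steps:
J = -25
J*4 - 1*3272 = -25*4 - 1*3272 = -100 - 3272 = -3372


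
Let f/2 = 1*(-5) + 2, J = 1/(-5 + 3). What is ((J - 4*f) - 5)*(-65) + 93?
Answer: -2219/2 ≈ -1109.5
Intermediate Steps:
J = -1/2 (J = 1/(-2) = -1/2 ≈ -0.50000)
f = -6 (f = 2*(1*(-5) + 2) = 2*(-5 + 2) = 2*(-3) = -6)
((J - 4*f) - 5)*(-65) + 93 = ((-1/2 - 4*(-6)) - 5)*(-65) + 93 = ((-1/2 + 24) - 5)*(-65) + 93 = (47/2 - 5)*(-65) + 93 = (37/2)*(-65) + 93 = -2405/2 + 93 = -2219/2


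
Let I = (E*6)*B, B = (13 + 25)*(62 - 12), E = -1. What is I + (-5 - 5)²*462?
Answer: 34800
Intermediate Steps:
B = 1900 (B = 38*50 = 1900)
I = -11400 (I = -1*6*1900 = -6*1900 = -11400)
I + (-5 - 5)²*462 = -11400 + (-5 - 5)²*462 = -11400 + (-10)²*462 = -11400 + 100*462 = -11400 + 46200 = 34800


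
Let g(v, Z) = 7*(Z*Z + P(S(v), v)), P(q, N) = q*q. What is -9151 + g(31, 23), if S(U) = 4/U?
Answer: -5235416/961 ≈ -5447.9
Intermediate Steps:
P(q, N) = q**2
g(v, Z) = 7*Z**2 + 112/v**2 (g(v, Z) = 7*(Z*Z + (4/v)**2) = 7*(Z**2 + 16/v**2) = 7*Z**2 + 112/v**2)
-9151 + g(31, 23) = -9151 + (7*23**2 + 112/31**2) = -9151 + (7*529 + 112*(1/961)) = -9151 + (3703 + 112/961) = -9151 + 3558695/961 = -5235416/961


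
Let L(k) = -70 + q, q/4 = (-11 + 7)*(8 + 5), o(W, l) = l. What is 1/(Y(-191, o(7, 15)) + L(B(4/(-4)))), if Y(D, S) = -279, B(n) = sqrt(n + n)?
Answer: -1/557 ≈ -0.0017953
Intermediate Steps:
B(n) = sqrt(2)*sqrt(n) (B(n) = sqrt(2*n) = sqrt(2)*sqrt(n))
q = -208 (q = 4*((-11 + 7)*(8 + 5)) = 4*(-4*13) = 4*(-52) = -208)
L(k) = -278 (L(k) = -70 - 208 = -278)
1/(Y(-191, o(7, 15)) + L(B(4/(-4)))) = 1/(-279 - 278) = 1/(-557) = -1/557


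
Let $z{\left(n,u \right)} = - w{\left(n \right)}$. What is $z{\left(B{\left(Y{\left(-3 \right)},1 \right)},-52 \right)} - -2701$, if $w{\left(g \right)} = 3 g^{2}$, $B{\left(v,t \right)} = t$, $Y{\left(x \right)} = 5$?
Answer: $2698$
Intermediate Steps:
$z{\left(n,u \right)} = - 3 n^{2}$
$z{\left(B{\left(Y{\left(-3 \right)},1 \right)},-52 \right)} - -2701 = - 3 \cdot 1^{2} - -2701 = \left(-3\right) 1 + 2701 = -3 + 2701 = 2698$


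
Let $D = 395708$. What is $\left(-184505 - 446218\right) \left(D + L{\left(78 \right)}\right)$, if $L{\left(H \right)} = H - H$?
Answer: $-249582136884$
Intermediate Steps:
$L{\left(H \right)} = 0$
$\left(-184505 - 446218\right) \left(D + L{\left(78 \right)}\right) = \left(-184505 - 446218\right) \left(395708 + 0\right) = \left(-630723\right) 395708 = -249582136884$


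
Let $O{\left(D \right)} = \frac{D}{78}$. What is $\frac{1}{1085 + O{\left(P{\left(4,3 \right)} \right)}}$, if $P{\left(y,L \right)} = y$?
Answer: $\frac{39}{42317} \approx 0.00092162$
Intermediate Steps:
$O{\left(D \right)} = \frac{D}{78}$ ($O{\left(D \right)} = D \frac{1}{78} = \frac{D}{78}$)
$\frac{1}{1085 + O{\left(P{\left(4,3 \right)} \right)}} = \frac{1}{1085 + \frac{1}{78} \cdot 4} = \frac{1}{1085 + \frac{2}{39}} = \frac{1}{\frac{42317}{39}} = \frac{39}{42317}$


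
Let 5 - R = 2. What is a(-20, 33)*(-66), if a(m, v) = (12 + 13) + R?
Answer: -1848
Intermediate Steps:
R = 3 (R = 5 - 1*2 = 5 - 2 = 3)
a(m, v) = 28 (a(m, v) = (12 + 13) + 3 = 25 + 3 = 28)
a(-20, 33)*(-66) = 28*(-66) = -1848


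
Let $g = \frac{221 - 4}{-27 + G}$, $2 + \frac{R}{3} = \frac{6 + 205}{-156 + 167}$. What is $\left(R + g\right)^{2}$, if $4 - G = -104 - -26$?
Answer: $\frac{9314704}{3025} \approx 3079.2$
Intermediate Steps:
$G = 82$ ($G = 4 - \left(-104 - -26\right) = 4 - \left(-104 + 26\right) = 4 - -78 = 4 + 78 = 82$)
$R = \frac{567}{11}$ ($R = -6 + 3 \frac{6 + 205}{-156 + 167} = -6 + 3 \cdot \frac{211}{11} = -6 + \frac{633}{11} = \frac{567}{11} \approx 51.545$)
$g = \frac{217}{55}$ ($g = \frac{221 - 4}{-27 + 82} = \frac{217}{55} \approx 3.9455$)
$\left(R + g\right)^{2} = \left(\frac{567}{11} + \frac{217}{55}\right)^{2} = \left(\frac{3052}{55}\right)^{2} = \frac{9314704}{3025}$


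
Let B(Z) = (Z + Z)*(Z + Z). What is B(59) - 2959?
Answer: 10965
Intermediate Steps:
B(Z) = 4*Z² (B(Z) = (2*Z)*(2*Z) = 4*Z²)
B(59) - 2959 = 4*59² - 2959 = 4*3481 - 2959 = 13924 - 2959 = 10965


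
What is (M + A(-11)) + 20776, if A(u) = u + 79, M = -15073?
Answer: 5771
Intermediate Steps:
A(u) = 79 + u
(M + A(-11)) + 20776 = (-15073 + (79 - 11)) + 20776 = (-15073 + 68) + 20776 = -15005 + 20776 = 5771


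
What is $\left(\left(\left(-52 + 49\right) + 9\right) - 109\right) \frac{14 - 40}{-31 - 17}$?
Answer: $- \frac{1339}{24} \approx -55.792$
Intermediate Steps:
$\left(\left(\left(-52 + 49\right) + 9\right) - 109\right) \frac{14 - 40}{-31 - 17} = \left(\left(-3 + 9\right) - 109\right) \left(- \frac{26}{-48}\right) = \left(6 - 109\right) \left(\left(-26\right) \left(- \frac{1}{48}\right)\right) = \left(-103\right) \frac{13}{24} = - \frac{1339}{24}$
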